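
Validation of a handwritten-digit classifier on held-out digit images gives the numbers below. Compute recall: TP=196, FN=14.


Recall = TP/(TP+FN)
= 196/(196+14)
= 196/210 = 93.33%

93.33%


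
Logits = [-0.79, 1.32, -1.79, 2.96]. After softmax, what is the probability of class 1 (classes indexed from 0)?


Exponentials: e^-0.79=0.4538, e^1.32=3.7434, e^-1.79=0.167, e^2.96=19.298
Sum = 23.6622
Softmax = [0.0192, 0.1582, 0.0071, 0.8156]
p[1] = 3.7434/23.6622 = 0.1582

0.1582


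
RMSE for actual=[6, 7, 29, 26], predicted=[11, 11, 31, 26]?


MSE = 45/4 = 11.25
RMSE = √(45/4) = 3.3541

3.3541


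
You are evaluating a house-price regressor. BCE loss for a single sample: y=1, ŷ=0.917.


BCE = -[y·ln(p) + (1-y)·ln(1-p)]
= -1·ln(0.917) - 0
= -ln(0.917) = 0.0866

0.0866


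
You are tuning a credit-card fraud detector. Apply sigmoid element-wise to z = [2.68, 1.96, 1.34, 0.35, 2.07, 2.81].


σ(2.68) = 1/(1+e^-2.68) = 0.9358
σ(1.96) = 1/(1+e^-1.96) = 0.8765
σ(1.34) = 1/(1+e^-1.34) = 0.7925
σ(0.35) = 1/(1+e^-0.35) = 0.5866
σ(2.07) = 1/(1+e^-2.07) = 0.888
σ(2.81) = 1/(1+e^-2.81) = 0.9432
result = [0.9358, 0.8765, 0.7925, 0.5866, 0.888, 0.9432]

[0.9358, 0.8765, 0.7925, 0.5866, 0.888, 0.9432]


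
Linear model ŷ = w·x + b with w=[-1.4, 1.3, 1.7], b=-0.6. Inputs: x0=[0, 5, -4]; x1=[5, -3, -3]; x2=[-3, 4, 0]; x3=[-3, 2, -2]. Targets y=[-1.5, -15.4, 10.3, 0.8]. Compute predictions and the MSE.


ŷ0 = (-1.4)·(0) + (1.3)·(5) + (1.7)·(-4) - 0.6 = -0.9
ŷ1 = (-1.4)·(5) + (1.3)·(-3) + (1.7)·(-3) - 0.6 = -16.6
ŷ2 = (-1.4)·(-3) + (1.3)·(4) + (1.7)·(0) - 0.6 = 8.8
ŷ3 = (-1.4)·(-3) + (1.3)·(2) + (1.7)·(-2) - 0.6 = 2.8
errors² = [0.36, 1.44, 2.25, 4.0]
MSE = 8.0500/4 = 2.0125

2.0125


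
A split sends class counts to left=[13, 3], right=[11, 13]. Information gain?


Parent = [24, 16], H_parent = 0.971
H_left = 0.6962 (n=16), H_right = 0.995 (n=24)
H_children = (16/40)·0.6962 + (24/40)·0.995 = 0.8755
IG = 0.971 - 0.8755 = 0.0955

0.0955


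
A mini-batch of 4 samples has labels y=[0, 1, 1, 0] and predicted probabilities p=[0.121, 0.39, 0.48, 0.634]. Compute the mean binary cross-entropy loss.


L[0] = -ln(1-0.121) = -ln(0.879) = 0.129
L[1] = -ln(0.39) = 0.9416
L[2] = -ln(0.48) = 0.734
L[3] = -ln(1-0.634) = -ln(0.366) = 1.0051
mean = (0.129 + 0.9416 + 0.734 + 1.0051)/4 = 0.7024

0.7024


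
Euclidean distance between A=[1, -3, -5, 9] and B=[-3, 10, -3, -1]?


d = √((1+ 3)² + (-3-10)² + (-5+ 3)² + (9+ 1)²)
  = √(16 + 169 + 4 + 100)
  = √289 = 17.0

17.0


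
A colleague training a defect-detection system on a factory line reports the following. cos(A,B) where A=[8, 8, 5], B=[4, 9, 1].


A·B = 8·4 + 8·9 + 5·1 = 109
‖A‖ = √153 = 12.3693, ‖B‖ = √98 = 9.8995
cos = 109/(√153·√98) = 109/√14994 = 0.8902

0.8902


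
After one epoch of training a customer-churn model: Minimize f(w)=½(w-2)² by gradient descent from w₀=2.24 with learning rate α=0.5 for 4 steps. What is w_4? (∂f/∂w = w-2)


step 1: grad = 2.24-2 = 0.24; w = 2.24 - 0.5·(0.24) = 2.12
step 2: grad = 2.12-2 = 0.12; w = 2.12 - 0.5·(0.12) = 2.06
step 3: grad = 2.06-2 = 0.06; w = 2.06 - 0.5·(0.06) = 2.03
step 4: grad = 2.03-2 = 0.03; w = 2.03 - 0.5·(0.03) = 2.015

2.015


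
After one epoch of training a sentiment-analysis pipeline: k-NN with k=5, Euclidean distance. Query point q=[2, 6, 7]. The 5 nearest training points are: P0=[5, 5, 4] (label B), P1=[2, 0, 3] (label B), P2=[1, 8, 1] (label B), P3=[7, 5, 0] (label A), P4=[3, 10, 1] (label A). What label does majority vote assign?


d(q,P0) = 4.3589  (label B)
d(q,P1) = 7.2111  (label B)
d(q,P2) = 6.4031  (label B)
d(q,P3) = 8.6603  (label A)
d(q,P4) = 7.2801  (label A)
Votes: A=2, B=3
Majority → B

B


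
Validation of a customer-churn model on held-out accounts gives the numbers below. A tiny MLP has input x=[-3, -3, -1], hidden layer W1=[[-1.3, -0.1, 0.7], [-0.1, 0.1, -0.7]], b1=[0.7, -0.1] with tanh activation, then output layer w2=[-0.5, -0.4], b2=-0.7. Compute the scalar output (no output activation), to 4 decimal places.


z1[0] = (-1.3)·(-3) + (-0.1)·(-3) + (0.7)·(-1) + 0.7 = 4.2
z1[1] = (-0.1)·(-3) + (0.1)·(-3) + (-0.7)·(-1) - 0.1 = 0.6
h = tanh(z1) = [0.9996, 0.537]
output = (-0.5)·(0.9996) + (-0.4)·(0.537) - 0.7 = -1.4146

-1.4146


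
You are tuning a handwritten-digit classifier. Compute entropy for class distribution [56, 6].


Probabilities: [56/62, 6/62] ≈ [0.9032, 0.0968]
H = -((56/62)·log₂(56/62) + (6/62)·log₂(6/62))
  = 0.4587 bits

0.4587 bits


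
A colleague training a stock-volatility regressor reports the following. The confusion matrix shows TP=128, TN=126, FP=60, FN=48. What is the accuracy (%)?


Accuracy = (TP+TN)/(TP+TN+FP+FN)
= (128+126)/(362)
= 254/362 = 70.17%

70.17%


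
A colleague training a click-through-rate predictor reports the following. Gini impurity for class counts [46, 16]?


Probabilities: [46/62, 16/62] ≈ [0.7419, 0.2581]
Σpᵢ² = (2116 + 256)/62² = 2372/3844
Gini = 1 - Σpᵢ² = 1 - 2372/3844 = 0.3829

0.3829


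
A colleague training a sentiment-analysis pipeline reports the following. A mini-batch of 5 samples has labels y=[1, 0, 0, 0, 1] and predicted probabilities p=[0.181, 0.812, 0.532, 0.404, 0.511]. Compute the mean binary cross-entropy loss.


L[0] = -ln(0.181) = 1.7093
L[1] = -ln(1-0.812) = -ln(0.188) = 1.6713
L[2] = -ln(1-0.532) = -ln(0.468) = 0.7593
L[3] = -ln(1-0.404) = -ln(0.596) = 0.5175
L[4] = -ln(0.511) = 0.6714
mean = (1.7093 + 1.6713 + 0.7593 + 0.5175 + 0.6714)/5 = 1.0658

1.0658


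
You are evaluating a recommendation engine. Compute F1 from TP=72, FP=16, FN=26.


Precision = 72/88 = 0.8182
Recall = 72/98 = 0.7347
F1 = 2·P·R/(P+R) = 2·TP/(2·TP+FP+FN) = 144/(144+16+26) = 144/186 = 0.7742

0.7742


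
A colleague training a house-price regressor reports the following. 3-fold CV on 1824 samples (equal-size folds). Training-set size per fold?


Fold size = 1824/3 = 608
Training per fold = 1824 - 608 = 1216

1216


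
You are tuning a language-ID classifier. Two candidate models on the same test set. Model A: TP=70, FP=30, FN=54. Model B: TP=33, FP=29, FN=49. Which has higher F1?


Model A: P=70/100=0.7, R=70/124=0.5645, F1=2PR/(P+R)=2TP/(2TP+FP+FN)=140/224=0.625
Model B: P=33/62=0.5323, R=33/82=0.4024, F1=2PR/(P+R)=2TP/(2TP+FP+FN)=66/144=0.4583
0.625 > 0.4583 → Model A

Model A


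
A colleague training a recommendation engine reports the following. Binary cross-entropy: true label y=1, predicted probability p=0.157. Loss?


BCE = -[y·ln(p) + (1-y)·ln(1-p)]
= -1·ln(0.157) - 0
= -ln(0.157) = 1.8515

1.8515


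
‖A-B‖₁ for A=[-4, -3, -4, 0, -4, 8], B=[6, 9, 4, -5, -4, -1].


d = |-4-6| + |-3-9| + |-4-4| + |0+ 5| + |-4+ 4| + |8+ 1|
  = 10 + 12 + 8 + 5 + 0 + 9
  = 44

44


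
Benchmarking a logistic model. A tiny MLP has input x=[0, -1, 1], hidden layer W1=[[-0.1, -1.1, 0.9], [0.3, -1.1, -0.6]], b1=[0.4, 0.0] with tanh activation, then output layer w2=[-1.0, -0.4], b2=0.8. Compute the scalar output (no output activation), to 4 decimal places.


z1[0] = (-0.1)·(0) + (-1.1)·(-1) + (0.9)·(1) + 0.4 = 2.4
z1[1] = (0.3)·(0) + (-1.1)·(-1) + (-0.6)·(1) + 0.0 = 0.5
h = tanh(z1) = [0.9837, 0.4621]
output = (-1.0)·(0.9837) + (-0.4)·(0.4621) + 0.8 = -0.3685

-0.3685


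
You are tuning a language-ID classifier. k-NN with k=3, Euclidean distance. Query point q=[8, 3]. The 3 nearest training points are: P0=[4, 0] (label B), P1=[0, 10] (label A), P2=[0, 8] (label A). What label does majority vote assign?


d(q,P0) = 5.0  (label B)
d(q,P1) = 10.6301  (label A)
d(q,P2) = 9.434  (label A)
Votes: A=2, B=1
Majority → A

A


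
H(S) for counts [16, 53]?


Probabilities: [16/69, 53/69] ≈ [0.2319, 0.7681]
H = -((16/69)·log₂(16/69) + (53/69)·log₂(53/69))
  = 0.7813 bits

0.7813 bits


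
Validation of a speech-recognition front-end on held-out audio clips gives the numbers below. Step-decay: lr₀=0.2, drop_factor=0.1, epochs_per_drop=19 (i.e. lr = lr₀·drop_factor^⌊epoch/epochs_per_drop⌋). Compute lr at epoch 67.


n_drops = ⌊67/19⌋ = 3
lr = 0.2·0.1^3 = 0.2·0.001 = 0.0002

0.0002


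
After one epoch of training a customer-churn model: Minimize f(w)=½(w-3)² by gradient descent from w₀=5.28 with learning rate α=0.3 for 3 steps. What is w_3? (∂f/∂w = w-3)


step 1: grad = 5.28-3 = 2.28; w = 5.28 - 0.3·(2.28) = 4.596
step 2: grad = 4.596-3 = 1.596; w = 4.596 - 0.3·(1.596) = 4.1172
step 3: grad = 4.1172-3 = 1.1172; w = 4.1172 - 0.3·(1.1172) = 3.78204

3.78204


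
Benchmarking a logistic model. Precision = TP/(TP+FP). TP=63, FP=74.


Precision = TP/(TP+FP)
= 63/(63+74)
= 63/137 = 45.99%

45.99%


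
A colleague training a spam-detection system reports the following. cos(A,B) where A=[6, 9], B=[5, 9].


A·B = 6·5 + 9·9 = 111
‖A‖ = √117 = 10.8167, ‖B‖ = √106 = 10.2956
cos = 111/(√117·√106) = 111/√12402 = 0.9967

0.9967


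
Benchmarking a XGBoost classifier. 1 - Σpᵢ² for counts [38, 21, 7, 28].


Probabilities: [38/94, 21/94, 7/94, 28/94] ≈ [0.4043, 0.2234, 0.0745, 0.2979]
Σpᵢ² = (1444 + 441 + 49 + 784)/94² = 2718/8836
Gini = 1 - Σpᵢ² = 1 - 2718/8836 = 0.6924

0.6924


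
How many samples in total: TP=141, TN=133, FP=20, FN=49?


Total = TP + TN + FP + FN
= 141 + 133 + 20 + 49
= 343
(Predicted positive: 161, predicted negative: 182)

343


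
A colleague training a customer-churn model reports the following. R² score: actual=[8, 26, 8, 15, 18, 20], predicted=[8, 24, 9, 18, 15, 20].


ȳ = 15.8333
SS_res = Σ(y-ŷ)² = 23
SS_tot = Σ(y-ȳ)² = 248.83
R² = 1 - SS_res/SS_tot = 1 - 0.0924 = 0.9076

0.9076


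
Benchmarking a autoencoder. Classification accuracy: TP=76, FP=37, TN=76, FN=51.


Accuracy = (TP+TN)/(TP+TN+FP+FN)
= (76+76)/(240)
= 152/240 = 63.33%

63.33%


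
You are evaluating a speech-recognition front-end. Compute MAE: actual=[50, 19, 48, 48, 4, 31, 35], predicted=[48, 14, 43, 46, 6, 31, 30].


Absolute errors: |50-48|=2, |19-14|=5, |48-43|=5, |48-46|=2, |4-6|=2, |31-31|=0, |35-30|=5
Sum = 21
MAE = 21/7 = 3

3


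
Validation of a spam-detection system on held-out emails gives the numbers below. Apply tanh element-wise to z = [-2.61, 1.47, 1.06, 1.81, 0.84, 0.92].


tanh(-2.61) = -0.9892
tanh(1.47) = 0.8996
tanh(1.06) = 0.7857
tanh(1.81) = 0.9478
tanh(0.84) = 0.6858
tanh(0.92) = 0.7259
result = [-0.9892, 0.8996, 0.7857, 0.9478, 0.6858, 0.7259]

[-0.9892, 0.8996, 0.7857, 0.9478, 0.6858, 0.7259]


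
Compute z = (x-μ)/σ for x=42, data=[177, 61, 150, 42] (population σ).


μ = 107.5, σ = 57.2036
z = (42 - 107.5)/57.2036 = -1.145

-1.145


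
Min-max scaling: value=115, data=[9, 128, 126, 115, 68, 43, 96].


min=9, max=128
(115-9)/(128-9) = 106/119 = 0.8908

0.8908


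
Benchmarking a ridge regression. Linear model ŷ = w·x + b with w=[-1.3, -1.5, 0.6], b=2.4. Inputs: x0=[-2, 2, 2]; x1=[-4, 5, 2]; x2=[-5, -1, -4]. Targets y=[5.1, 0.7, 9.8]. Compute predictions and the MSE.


ŷ0 = (-1.3)·(-2) + (-1.5)·(2) + (0.6)·(2) + 2.4 = 3.2
ŷ1 = (-1.3)·(-4) + (-1.5)·(5) + (0.6)·(2) + 2.4 = 1.3
ŷ2 = (-1.3)·(-5) + (-1.5)·(-1) + (0.6)·(-4) + 2.4 = 8.0
errors² = [3.61, 0.36, 3.24]
MSE = 7.2100/3 = 2.4033

2.4033


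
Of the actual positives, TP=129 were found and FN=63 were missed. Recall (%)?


Recall = TP/(TP+FN)
= 129/(129+63)
= 129/192 = 67.19%

67.19%


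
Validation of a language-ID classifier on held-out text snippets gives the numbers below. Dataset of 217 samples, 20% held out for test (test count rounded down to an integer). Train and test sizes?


Test = ⌊217·20/100⌋ = 43
Train = 217 - 43 = 174

Train: 174, Test: 43


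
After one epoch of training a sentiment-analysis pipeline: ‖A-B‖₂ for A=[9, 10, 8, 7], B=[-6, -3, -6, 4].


d = √((9+ 6)² + (10+ 3)² + (8+ 6)² + (7-4)²)
  = √(225 + 169 + 196 + 9)
  = √599 = 24.4745

24.4745


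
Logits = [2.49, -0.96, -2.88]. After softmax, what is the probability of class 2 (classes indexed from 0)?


Exponentials: e^2.49=12.0613, e^-0.96=0.3829, e^-2.88=0.0561
Sum = 12.5003
Softmax = [0.9649, 0.0306, 0.0045]
p[2] = 0.0561/12.5003 = 0.0045

0.0045


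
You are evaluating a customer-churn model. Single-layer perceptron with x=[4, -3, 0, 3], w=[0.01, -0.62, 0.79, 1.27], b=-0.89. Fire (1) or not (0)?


z = (4)·(0.01) + (-3)·(-0.62) + (0)·(0.79) + (3)·(1.27) - 0.89
  = 4.82
step(z) = 1 (z≥0)

1


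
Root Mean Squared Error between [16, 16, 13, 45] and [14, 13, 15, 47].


MSE = 21/4 = 5.25
RMSE = √(21/4) = 2.2913

2.2913


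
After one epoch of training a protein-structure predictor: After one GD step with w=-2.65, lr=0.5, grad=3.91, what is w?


w_new = w - α·∇
= -2.65 - 0.5·3.91
= -2.65 - 1.955
= -4.605

-4.605


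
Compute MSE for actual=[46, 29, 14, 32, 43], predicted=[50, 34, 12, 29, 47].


Squared errors: (46-50)²=16, (29-34)²=25, (14-12)²=4, (32-29)²=9, (43-47)²=16
Sum = 70
MSE = 70/5 = 14

14


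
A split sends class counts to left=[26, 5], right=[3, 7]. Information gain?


Parent = [29, 12], H_parent = 0.8722
H_left = 0.6374 (n=31), H_right = 0.8813 (n=10)
H_children = (31/41)·0.6374 + (10/41)·0.8813 = 0.6969
IG = 0.8722 - 0.6969 = 0.1753

0.1753


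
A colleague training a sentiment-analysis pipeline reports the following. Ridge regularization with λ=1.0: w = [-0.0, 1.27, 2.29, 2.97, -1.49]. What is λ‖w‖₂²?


‖w‖₂² = (-0.0)² + (1.27)² + (2.29)² + (2.97)² + (-1.49)²
     = 0 + 1.6129 + 5.2441 + 8.8209 + 2.2201
     = 17.898
λ·‖w‖₂² = 1.0·17.898 = 17.898

17.898


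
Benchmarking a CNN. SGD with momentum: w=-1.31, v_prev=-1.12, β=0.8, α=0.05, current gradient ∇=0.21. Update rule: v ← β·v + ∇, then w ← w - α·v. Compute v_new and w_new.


v_new = 0.8·-1.12 + 0.21 = -0.896 + 0.21 = -0.686
w_new = -1.31 - 0.05·-0.686 = -1.31 + 0.0343 = -1.2757

v_new=-0.686, w_new=-1.2757


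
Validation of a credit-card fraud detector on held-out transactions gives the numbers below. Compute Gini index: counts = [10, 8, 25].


Probabilities: [10/43, 8/43, 25/43] ≈ [0.2326, 0.186, 0.5814]
Σpᵢ² = (100 + 64 + 625)/43² = 789/1849
Gini = 1 - Σpᵢ² = 1 - 789/1849 = 0.5733

0.5733


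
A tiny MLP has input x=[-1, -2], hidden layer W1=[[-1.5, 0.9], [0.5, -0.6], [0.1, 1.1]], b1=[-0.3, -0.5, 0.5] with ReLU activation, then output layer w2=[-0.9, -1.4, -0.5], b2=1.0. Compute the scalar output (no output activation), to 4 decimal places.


z1[0] = (-1.5)·(-1) + (0.9)·(-2) - 0.3 = -0.6
z1[1] = (0.5)·(-1) + (-0.6)·(-2) - 0.5 = 0.2
z1[2] = (0.1)·(-1) + (1.1)·(-2) + 0.5 = -1.8
h = ReLU(z1) = [0.0, 0.2, 0.0]
output = (-0.9)·(0.0) + (-1.4)·(0.2) + (-0.5)·(0.0) + 1.0 = 0.72

0.72


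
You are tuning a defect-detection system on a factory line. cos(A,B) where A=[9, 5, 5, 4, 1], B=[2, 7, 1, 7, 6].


A·B = 9·2 + 5·7 + 5·1 + 4·7 + 1·6 = 92
‖A‖ = √148 = 12.1655, ‖B‖ = √139 = 11.7898
cos = 92/(√148·√139) = 92/√20572 = 0.6414

0.6414


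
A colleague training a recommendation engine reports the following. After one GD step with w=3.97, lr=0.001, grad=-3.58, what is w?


w_new = w - α·∇
= 3.97 - 0.001·-3.58
= 3.97 + 0.00358
= 3.97358

3.97358


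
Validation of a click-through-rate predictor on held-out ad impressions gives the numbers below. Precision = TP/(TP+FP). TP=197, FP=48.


Precision = TP/(TP+FP)
= 197/(197+48)
= 197/245 = 80.41%

80.41%


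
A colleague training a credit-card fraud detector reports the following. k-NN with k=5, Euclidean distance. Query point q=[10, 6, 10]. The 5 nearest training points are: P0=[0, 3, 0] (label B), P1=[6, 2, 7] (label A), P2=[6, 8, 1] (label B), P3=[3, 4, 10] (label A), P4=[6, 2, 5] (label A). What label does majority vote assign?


d(q,P0) = 14.4568  (label B)
d(q,P1) = 6.4031  (label A)
d(q,P2) = 10.0499  (label B)
d(q,P3) = 7.2801  (label A)
d(q,P4) = 7.5498  (label A)
Votes: A=3, B=2
Majority → A

A


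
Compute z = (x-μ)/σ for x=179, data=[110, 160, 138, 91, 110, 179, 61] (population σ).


μ = 121.2857, σ = 37.6363
z = (179 - 121.2857)/37.6363 = 1.5335

1.5335


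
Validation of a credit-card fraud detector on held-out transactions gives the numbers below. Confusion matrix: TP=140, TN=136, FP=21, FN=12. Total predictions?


Total = TP + TN + FP + FN
= 140 + 136 + 21 + 12
= 309
(Predicted positive: 161, predicted negative: 148)

309


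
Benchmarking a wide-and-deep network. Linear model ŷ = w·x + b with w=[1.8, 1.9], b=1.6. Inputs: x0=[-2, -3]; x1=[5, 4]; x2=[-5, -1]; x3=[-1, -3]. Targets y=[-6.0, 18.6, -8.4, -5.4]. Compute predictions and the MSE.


ŷ0 = (1.8)·(-2) + (1.9)·(-3) + 1.6 = -7.7
ŷ1 = (1.8)·(5) + (1.9)·(4) + 1.6 = 18.2
ŷ2 = (1.8)·(-5) + (1.9)·(-1) + 1.6 = -9.3
ŷ3 = (1.8)·(-1) + (1.9)·(-3) + 1.6 = -5.9
errors² = [2.89, 0.16, 0.81, 0.25]
MSE = 4.1100/4 = 1.0275

1.0275


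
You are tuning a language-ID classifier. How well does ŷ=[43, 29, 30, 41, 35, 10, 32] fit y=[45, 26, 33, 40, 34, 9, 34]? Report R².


ȳ = 31.5714
SS_res = Σ(y-ŷ)² = 29
SS_tot = Σ(y-ȳ)² = 805.71
R² = 1 - SS_res/SS_tot = 1 - 0.036 = 0.964

0.964


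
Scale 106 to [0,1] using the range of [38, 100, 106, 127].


min=38, max=127
(106-38)/(127-38) = 68/89 = 0.764

0.764


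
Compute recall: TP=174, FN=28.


Recall = TP/(TP+FN)
= 174/(174+28)
= 174/202 = 86.14%

86.14%


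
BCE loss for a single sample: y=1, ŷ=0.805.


BCE = -[y·ln(p) + (1-y)·ln(1-p)]
= -1·ln(0.805) - 0
= -ln(0.805) = 0.2169

0.2169


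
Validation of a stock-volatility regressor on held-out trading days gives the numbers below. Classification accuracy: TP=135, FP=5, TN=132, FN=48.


Accuracy = (TP+TN)/(TP+TN+FP+FN)
= (135+132)/(320)
= 267/320 = 83.44%

83.44%


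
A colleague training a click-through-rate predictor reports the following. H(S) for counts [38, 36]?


Probabilities: [38/74, 36/74] ≈ [0.5135, 0.4865]
H = -((38/74)·log₂(38/74) + (36/74)·log₂(36/74))
  = 0.9995 bits

0.9995 bits


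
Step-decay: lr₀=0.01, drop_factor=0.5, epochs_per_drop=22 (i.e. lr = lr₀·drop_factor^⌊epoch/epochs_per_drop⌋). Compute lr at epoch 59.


n_drops = ⌊59/22⌋ = 2
lr = 0.01·0.5^2 = 0.01·0.25 = 0.0025

0.0025


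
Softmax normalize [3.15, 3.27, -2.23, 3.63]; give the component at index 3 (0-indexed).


Exponentials: e^3.15=23.3361, e^3.27=26.3113, e^-2.23=0.1075, e^3.63=37.7128
Sum = 87.4677
Softmax = [0.2668, 0.3008, 0.0012, 0.4312]
p[3] = 37.7128/87.4677 = 0.4312

0.4312


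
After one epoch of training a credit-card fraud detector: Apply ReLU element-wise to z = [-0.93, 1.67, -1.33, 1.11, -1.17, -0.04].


ReLU(-0.93) = max(0, -0.93) = 0.0
ReLU(1.67) = max(0, 1.67) = 1.67
ReLU(-1.33) = max(0, -1.33) = 0.0
ReLU(1.11) = max(0, 1.11) = 1.11
ReLU(-1.17) = max(0, -1.17) = 0.0
ReLU(-0.04) = max(0, -0.04) = 0.0
result = [0.0, 1.67, 0.0, 1.11, 0.0, 0.0]

[0.0, 1.67, 0.0, 1.11, 0.0, 0.0]


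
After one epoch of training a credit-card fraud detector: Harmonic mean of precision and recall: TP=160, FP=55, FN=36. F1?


Precision = 160/215 = 0.7442
Recall = 160/196 = 0.8163
F1 = 2·P·R/(P+R) = 2·TP/(2·TP+FP+FN) = 320/(320+55+36) = 320/411 = 0.7786

0.7786


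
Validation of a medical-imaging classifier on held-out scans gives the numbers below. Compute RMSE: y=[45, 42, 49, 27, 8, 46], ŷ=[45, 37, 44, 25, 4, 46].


MSE = 70/6 = 11.6667
RMSE = √(70/6) = 3.4157

3.4157


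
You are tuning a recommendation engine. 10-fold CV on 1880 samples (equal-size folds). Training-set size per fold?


Fold size = 1880/10 = 188
Training per fold = 1880 - 188 = 1692

1692


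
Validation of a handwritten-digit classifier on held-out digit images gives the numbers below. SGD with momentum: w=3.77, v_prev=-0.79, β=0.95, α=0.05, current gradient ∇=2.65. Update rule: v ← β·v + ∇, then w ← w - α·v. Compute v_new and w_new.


v_new = 0.95·-0.79 + 2.65 = -0.7505 + 2.65 = 1.8995
w_new = 3.77 - 0.05·1.8995 = 3.77 - 0.094975 = 3.675025

v_new=1.8995, w_new=3.675025


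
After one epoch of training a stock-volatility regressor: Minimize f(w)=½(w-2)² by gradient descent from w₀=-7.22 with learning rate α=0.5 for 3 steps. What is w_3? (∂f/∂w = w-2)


step 1: grad = -7.22-2 = -9.22; w = -7.22 - 0.5·(-9.22) = -2.61
step 2: grad = -2.61-2 = -4.61; w = -2.61 - 0.5·(-4.61) = -0.305
step 3: grad = -0.305-2 = -2.305; w = -0.305 - 0.5·(-2.305) = 0.8475

0.8475


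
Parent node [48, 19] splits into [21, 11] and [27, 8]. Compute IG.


Parent = [48, 19], H_parent = 0.8603
H_left = 0.9284 (n=32), H_right = 0.7755 (n=35)
H_children = (32/67)·0.9284 + (35/67)·0.7755 = 0.8485
IG = 0.8603 - 0.8485 = 0.0118

0.0118


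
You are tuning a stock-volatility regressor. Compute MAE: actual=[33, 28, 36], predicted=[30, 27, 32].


Absolute errors: |33-30|=3, |28-27|=1, |36-32|=4
Sum = 8
MAE = 8/3 = 8/3

8/3


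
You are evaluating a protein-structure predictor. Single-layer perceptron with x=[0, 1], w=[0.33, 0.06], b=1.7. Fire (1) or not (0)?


z = (0)·(0.33) + (1)·(0.06) + 1.7
  = 1.76
step(z) = 1 (z≥0)

1


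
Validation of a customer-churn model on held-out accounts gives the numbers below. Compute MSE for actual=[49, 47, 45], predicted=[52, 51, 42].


Squared errors: (49-52)²=9, (47-51)²=16, (45-42)²=9
Sum = 34
MSE = 34/3 = 34/3

34/3


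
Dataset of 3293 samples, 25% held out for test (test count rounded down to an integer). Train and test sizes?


Test = ⌊3293·25/100⌋ = 823
Train = 3293 - 823 = 2470

Train: 2470, Test: 823


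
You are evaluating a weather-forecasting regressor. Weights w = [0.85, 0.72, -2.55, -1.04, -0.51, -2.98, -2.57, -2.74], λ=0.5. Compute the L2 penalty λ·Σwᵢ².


‖w‖₂² = (0.85)² + (0.72)² + (-2.55)² + (-1.04)² + (-0.51)² + (-2.98)² + (-2.57)² + (-2.74)²
     = 0.7225 + 0.5184 + 6.5025 + 1.0816 + 0.2601 + 8.8804 + 6.6049 + 7.5076
     = 32.078
λ·‖w‖₂² = 0.5·32.078 = 16.039

16.039


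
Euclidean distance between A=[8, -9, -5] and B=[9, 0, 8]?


d = √((8-9)² + (-9-0)² + (-5-8)²)
  = √(1 + 81 + 169)
  = √251 = 15.843

15.843


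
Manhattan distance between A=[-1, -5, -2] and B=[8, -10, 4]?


d = |-1-8| + |-5+ 10| + |-2-4|
  = 9 + 5 + 6
  = 20

20


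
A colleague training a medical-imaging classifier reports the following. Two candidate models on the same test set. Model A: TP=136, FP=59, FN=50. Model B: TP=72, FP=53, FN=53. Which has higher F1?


Model A: P=136/195=0.6974, R=136/186=0.7312, F1=2PR/(P+R)=2TP/(2TP+FP+FN)=272/381=0.7139
Model B: P=72/125=0.576, R=72/125=0.576, F1=2PR/(P+R)=2TP/(2TP+FP+FN)=144/250=0.576
0.7139 > 0.576 → Model A

Model A


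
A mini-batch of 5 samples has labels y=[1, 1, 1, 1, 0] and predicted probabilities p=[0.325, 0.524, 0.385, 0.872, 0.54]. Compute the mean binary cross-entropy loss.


L[0] = -ln(0.325) = 1.1239
L[1] = -ln(0.524) = 0.6463
L[2] = -ln(0.385) = 0.9545
L[3] = -ln(0.872) = 0.137
L[4] = -ln(1-0.54) = -ln(0.46) = 0.7765
mean = (1.1239 + 0.6463 + 0.9545 + 0.137 + 0.7765)/5 = 0.7276

0.7276


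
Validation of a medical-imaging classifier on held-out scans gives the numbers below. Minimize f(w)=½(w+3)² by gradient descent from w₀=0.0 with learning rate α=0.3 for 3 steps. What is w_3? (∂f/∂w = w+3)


step 1: grad = 0+3 = 3; w = 0 - 0.3·(3) = -0.9
step 2: grad = -0.9+3 = 2.1; w = -0.9 - 0.3·(2.1) = -1.53
step 3: grad = -1.53+3 = 1.47; w = -1.53 - 0.3·(1.47) = -1.971

-1.971


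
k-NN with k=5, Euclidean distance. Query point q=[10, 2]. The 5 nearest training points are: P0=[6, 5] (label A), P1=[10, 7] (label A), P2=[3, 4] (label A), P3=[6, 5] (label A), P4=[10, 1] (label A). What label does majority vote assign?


d(q,P0) = 5.0  (label A)
d(q,P1) = 5.0  (label A)
d(q,P2) = 7.2801  (label A)
d(q,P3) = 5.0  (label A)
d(q,P4) = 1.0  (label A)
Votes: A=5, B=0
Majority → A

A


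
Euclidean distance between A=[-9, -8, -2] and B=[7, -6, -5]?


d = √((-9-7)² + (-8+ 6)² + (-2+ 5)²)
  = √(256 + 4 + 9)
  = √269 = 16.4012

16.4012


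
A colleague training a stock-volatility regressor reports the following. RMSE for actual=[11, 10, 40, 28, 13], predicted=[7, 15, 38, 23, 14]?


MSE = 71/5 = 14.2
RMSE = √(71/5) = 3.7683

3.7683


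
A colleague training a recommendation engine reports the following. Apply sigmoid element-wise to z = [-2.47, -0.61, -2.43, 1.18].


σ(-2.47) = 1/(1+e^2.47) = 0.078
σ(-0.61) = 1/(1+e^0.61) = 0.3521
σ(-2.43) = 1/(1+e^2.43) = 0.0809
σ(1.18) = 1/(1+e^-1.18) = 0.7649
result = [0.078, 0.3521, 0.0809, 0.7649]

[0.078, 0.3521, 0.0809, 0.7649]


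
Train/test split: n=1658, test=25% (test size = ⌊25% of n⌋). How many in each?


Test = ⌊1658·25/100⌋ = 414
Train = 1658 - 414 = 1244

Train: 1244, Test: 414


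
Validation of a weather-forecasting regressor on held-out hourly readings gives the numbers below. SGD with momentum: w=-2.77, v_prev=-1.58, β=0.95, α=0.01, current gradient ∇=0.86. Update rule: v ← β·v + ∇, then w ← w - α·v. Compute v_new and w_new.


v_new = 0.95·-1.58 + 0.86 = -1.501 + 0.86 = -0.641
w_new = -2.77 - 0.01·-0.641 = -2.77 + 0.00641 = -2.76359

v_new=-0.641, w_new=-2.76359


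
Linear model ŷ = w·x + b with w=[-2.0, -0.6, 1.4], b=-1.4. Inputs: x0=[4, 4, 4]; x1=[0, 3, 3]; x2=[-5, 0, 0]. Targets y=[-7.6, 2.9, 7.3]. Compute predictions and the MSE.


ŷ0 = (-2.0)·(4) + (-0.6)·(4) + (1.4)·(4) - 1.4 = -6.2
ŷ1 = (-2.0)·(0) + (-0.6)·(3) + (1.4)·(3) - 1.4 = 1.0
ŷ2 = (-2.0)·(-5) + (-0.6)·(0) + (1.4)·(0) - 1.4 = 8.6
errors² = [1.96, 3.61, 1.69]
MSE = 7.2600/3 = 2.42

2.42


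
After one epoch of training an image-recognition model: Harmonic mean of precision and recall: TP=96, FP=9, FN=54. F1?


Precision = 96/105 = 0.9143
Recall = 96/150 = 0.64
F1 = 2·P·R/(P+R) = 2·TP/(2·TP+FP+FN) = 192/(192+9+54) = 192/255 = 0.7529

0.7529


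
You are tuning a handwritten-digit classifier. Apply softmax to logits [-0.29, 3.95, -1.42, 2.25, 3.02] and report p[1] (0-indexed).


Exponentials: e^-0.29=0.7483, e^3.95=51.9354, e^-1.42=0.2417, e^2.25=9.4877, e^3.02=20.4913
Sum = 82.9044
Softmax = [0.009, 0.6264, 0.0029, 0.1144, 0.2472]
p[1] = 51.9354/82.9044 = 0.6264

0.6264


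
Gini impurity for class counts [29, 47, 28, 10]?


Probabilities: [29/114, 47/114, 28/114, 10/114] ≈ [0.2544, 0.4123, 0.2456, 0.0877]
Σpᵢ² = (841 + 2209 + 784 + 100)/114² = 3934/12996
Gini = 1 - Σpᵢ² = 1 - 3934/12996 = 0.6973

0.6973


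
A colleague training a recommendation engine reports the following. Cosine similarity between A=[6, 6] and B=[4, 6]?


A·B = 6·4 + 6·6 = 60
‖A‖ = √72 = 8.4853, ‖B‖ = √52 = 7.2111
cos = 60/(√72·√52) = 60/√3744 = 0.9806

0.9806


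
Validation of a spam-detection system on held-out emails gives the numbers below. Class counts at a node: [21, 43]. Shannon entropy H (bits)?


Probabilities: [21/64, 43/64] ≈ [0.3281, 0.6719]
H = -((21/64)·log₂(21/64) + (43/64)·log₂(43/64))
  = 0.913 bits

0.913 bits


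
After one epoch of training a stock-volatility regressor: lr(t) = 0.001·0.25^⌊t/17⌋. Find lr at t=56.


n_drops = ⌊56/17⌋ = 3
lr = 0.001·0.25^3 = 0.001·0.015625 = 0.000015625

0.000015625


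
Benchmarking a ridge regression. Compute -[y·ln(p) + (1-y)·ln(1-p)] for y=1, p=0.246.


BCE = -[y·ln(p) + (1-y)·ln(1-p)]
= -1·ln(0.246) - 0
= -ln(0.246) = 1.4024

1.4024


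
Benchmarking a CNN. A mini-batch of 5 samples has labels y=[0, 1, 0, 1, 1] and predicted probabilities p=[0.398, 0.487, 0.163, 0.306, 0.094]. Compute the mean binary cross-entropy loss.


L[0] = -ln(1-0.398) = -ln(0.602) = 0.5075
L[1] = -ln(0.487) = 0.7195
L[2] = -ln(1-0.163) = -ln(0.837) = 0.1779
L[3] = -ln(0.306) = 1.1842
L[4] = -ln(0.094) = 2.3645
mean = (0.5075 + 0.7195 + 0.1779 + 1.1842 + 2.3645)/5 = 0.9907

0.9907


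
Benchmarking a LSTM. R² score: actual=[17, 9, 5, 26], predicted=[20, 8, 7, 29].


ȳ = 14.25
SS_res = Σ(y-ŷ)² = 23
SS_tot = Σ(y-ȳ)² = 258.75
R² = 1 - SS_res/SS_tot = 1 - 0.0889 = 0.9111

0.9111


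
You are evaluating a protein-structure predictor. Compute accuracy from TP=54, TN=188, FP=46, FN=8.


Accuracy = (TP+TN)/(TP+TN+FP+FN)
= (54+188)/(296)
= 242/296 = 81.76%

81.76%


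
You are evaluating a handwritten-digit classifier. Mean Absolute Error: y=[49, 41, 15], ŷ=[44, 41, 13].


Absolute errors: |49-44|=5, |41-41|=0, |15-13|=2
Sum = 7
MAE = 7/3 = 7/3

7/3


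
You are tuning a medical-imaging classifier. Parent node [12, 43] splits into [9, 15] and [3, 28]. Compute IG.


Parent = [12, 43], H_parent = 0.7568
H_left = 0.9544 (n=24), H_right = 0.4587 (n=31)
H_children = (24/55)·0.9544 + (31/55)·0.4587 = 0.675
IG = 0.7568 - 0.675 = 0.0818

0.0818


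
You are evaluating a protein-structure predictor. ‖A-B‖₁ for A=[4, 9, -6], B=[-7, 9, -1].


d = |4+ 7| + |9-9| + |-6+ 1|
  = 11 + 0 + 5
  = 16

16


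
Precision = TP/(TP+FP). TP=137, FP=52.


Precision = TP/(TP+FP)
= 137/(137+52)
= 137/189 = 72.49%

72.49%


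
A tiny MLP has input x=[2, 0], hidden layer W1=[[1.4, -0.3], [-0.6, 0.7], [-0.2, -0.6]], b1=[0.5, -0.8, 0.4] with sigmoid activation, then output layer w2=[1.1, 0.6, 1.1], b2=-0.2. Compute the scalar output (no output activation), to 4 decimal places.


z1[0] = (1.4)·(2) + (-0.3)·(0) + 0.5 = 3.3
z1[1] = (-0.6)·(2) + (0.7)·(0) - 0.8 = -2.0
z1[2] = (-0.2)·(2) + (-0.6)·(0) + 0.4 = 0.0
h = sigmoid(z1) = [0.9644, 0.1192, 0.5]
output = (1.1)·(0.9644) + (0.6)·(0.1192) + (1.1)·(0.5) - 0.2 = 1.4824

1.4824


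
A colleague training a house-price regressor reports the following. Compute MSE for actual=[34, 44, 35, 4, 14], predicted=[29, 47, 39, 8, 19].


Squared errors: (34-29)²=25, (44-47)²=9, (35-39)²=16, (4-8)²=16, (14-19)²=25
Sum = 91
MSE = 91/5 = 91/5

91/5


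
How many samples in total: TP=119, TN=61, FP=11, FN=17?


Total = TP + TN + FP + FN
= 119 + 61 + 11 + 17
= 208
(Predicted positive: 130, predicted negative: 78)

208


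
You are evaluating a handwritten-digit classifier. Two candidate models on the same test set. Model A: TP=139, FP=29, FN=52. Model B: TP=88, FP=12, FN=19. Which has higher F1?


Model A: P=139/168=0.8274, R=139/191=0.7277, F1=2PR/(P+R)=2TP/(2TP+FP+FN)=278/359=0.7744
Model B: P=88/100=0.88, R=88/107=0.8224, F1=2PR/(P+R)=2TP/(2TP+FP+FN)=176/207=0.8502
0.7744 < 0.8502 → Model B

Model B


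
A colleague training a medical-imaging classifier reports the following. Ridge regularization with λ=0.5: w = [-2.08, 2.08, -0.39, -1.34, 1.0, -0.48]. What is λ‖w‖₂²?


‖w‖₂² = (-2.08)² + (2.08)² + (-0.39)² + (-1.34)² + (1.0)² + (-0.48)²
     = 4.3264 + 4.3264 + 0.1521 + 1.7956 + 1 + 0.2304
     = 11.8309
λ·‖w‖₂² = 0.5·11.8309 = 5.91545

5.91545


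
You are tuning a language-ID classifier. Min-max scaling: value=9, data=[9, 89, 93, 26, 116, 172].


min=9, max=172
(9-9)/(172-9) = 0/163 = 0.0

0.0


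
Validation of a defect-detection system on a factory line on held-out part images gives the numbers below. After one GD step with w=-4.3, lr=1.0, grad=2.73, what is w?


w_new = w - α·∇
= -4.3 - 1.0·2.73
= -4.3 - 2.73
= -7.03

-7.03


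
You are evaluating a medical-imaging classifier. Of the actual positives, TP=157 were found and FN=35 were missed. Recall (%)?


Recall = TP/(TP+FN)
= 157/(157+35)
= 157/192 = 81.77%

81.77%


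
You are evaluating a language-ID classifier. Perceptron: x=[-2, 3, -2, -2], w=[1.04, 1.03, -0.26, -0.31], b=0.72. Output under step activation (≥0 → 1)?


z = (-2)·(1.04) + (3)·(1.03) + (-2)·(-0.26) + (-2)·(-0.31) + 0.72
  = 2.87
step(z) = 1 (z≥0)

1


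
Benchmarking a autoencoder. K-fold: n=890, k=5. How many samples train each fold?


Fold size = 890/5 = 178
Training per fold = 890 - 178 = 712

712


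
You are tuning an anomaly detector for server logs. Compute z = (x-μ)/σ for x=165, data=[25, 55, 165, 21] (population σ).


μ = 66.5, σ = 58.3674
z = (165 - 66.5)/58.3674 = 1.6876

1.6876


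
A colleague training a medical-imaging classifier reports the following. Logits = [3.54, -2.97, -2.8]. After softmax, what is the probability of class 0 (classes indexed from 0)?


Exponentials: e^3.54=34.4669, e^-2.97=0.0513, e^-2.8=0.0608
Sum = 34.579
Softmax = [0.9968, 0.0015, 0.0018]
p[0] = 34.4669/34.579 = 0.9968

0.9968


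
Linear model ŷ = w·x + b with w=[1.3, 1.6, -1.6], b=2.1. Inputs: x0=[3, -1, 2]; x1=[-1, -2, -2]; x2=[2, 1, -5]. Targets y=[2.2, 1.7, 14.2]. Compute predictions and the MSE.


ŷ0 = (1.3)·(3) + (1.6)·(-1) + (-1.6)·(2) + 2.1 = 1.2
ŷ1 = (1.3)·(-1) + (1.6)·(-2) + (-1.6)·(-2) + 2.1 = 0.8
ŷ2 = (1.3)·(2) + (1.6)·(1) + (-1.6)·(-5) + 2.1 = 14.3
errors² = [1.0, 0.81, 0.01]
MSE = 1.8200/3 = 0.6067

0.6067


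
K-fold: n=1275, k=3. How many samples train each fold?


Fold size = 1275/3 = 425
Training per fold = 1275 - 425 = 850

850


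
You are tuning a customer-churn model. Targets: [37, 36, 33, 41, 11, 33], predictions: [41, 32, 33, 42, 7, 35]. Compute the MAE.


Absolute errors: |37-41|=4, |36-32|=4, |33-33|=0, |41-42|=1, |11-7|=4, |33-35|=2
Sum = 15
MAE = 15/6 = 5/2

5/2


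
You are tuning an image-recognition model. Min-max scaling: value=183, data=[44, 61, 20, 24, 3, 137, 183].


min=3, max=183
(183-3)/(183-3) = 180/180 = 1.0

1.0


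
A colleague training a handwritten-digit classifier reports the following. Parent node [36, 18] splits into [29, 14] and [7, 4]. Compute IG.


Parent = [36, 18], H_parent = 0.9183
H_left = 0.9103 (n=43), H_right = 0.9457 (n=11)
H_children = (43/54)·0.9103 + (11/54)·0.9457 = 0.9175
IG = 0.9183 - 0.9175 = 0.0008

0.0008


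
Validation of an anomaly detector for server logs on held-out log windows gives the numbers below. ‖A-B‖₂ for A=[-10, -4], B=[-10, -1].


d = √((-10+ 10)² + (-4+ 1)²)
  = √(0 + 9)
  = √9 = 3.0

3.0


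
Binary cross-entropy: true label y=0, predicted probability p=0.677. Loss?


BCE = -[y·ln(p) + (1-y)·ln(1-p)]
= -0 - 1·ln(1-0.677)
= -ln(0.323) = 1.1301

1.1301


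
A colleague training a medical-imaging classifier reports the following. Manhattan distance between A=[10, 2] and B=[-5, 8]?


d = |10+ 5| + |2-8|
  = 15 + 6
  = 21

21


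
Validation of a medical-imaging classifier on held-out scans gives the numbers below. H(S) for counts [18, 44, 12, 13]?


Probabilities: [18/87, 44/87, 12/87, 13/87] ≈ [0.2069, 0.5057, 0.1379, 0.1494]
H = -((18/87)·log₂(18/87) + (44/87)·log₂(44/87) + (12/87)·log₂(12/87) + (13/87)·log₂(13/87))
  = 1.7717 bits

1.7717 bits


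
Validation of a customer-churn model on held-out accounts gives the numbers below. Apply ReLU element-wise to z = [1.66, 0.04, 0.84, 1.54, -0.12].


ReLU(1.66) = max(0, 1.66) = 1.66
ReLU(0.04) = max(0, 0.04) = 0.04
ReLU(0.84) = max(0, 0.84) = 0.84
ReLU(1.54) = max(0, 1.54) = 1.54
ReLU(-0.12) = max(0, -0.12) = 0.0
result = [1.66, 0.04, 0.84, 1.54, 0.0]

[1.66, 0.04, 0.84, 1.54, 0.0]


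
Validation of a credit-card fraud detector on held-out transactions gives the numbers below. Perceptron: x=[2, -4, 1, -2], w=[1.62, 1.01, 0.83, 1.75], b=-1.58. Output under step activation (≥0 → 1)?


z = (2)·(1.62) + (-4)·(1.01) + (1)·(0.83) + (-2)·(1.75) - 1.58
  = -5.05
step(z) = 0 (z<0)

0


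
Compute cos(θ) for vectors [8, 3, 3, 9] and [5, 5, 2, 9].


A·B = 8·5 + 3·5 + 3·2 + 9·9 = 142
‖A‖ = √163 = 12.7671, ‖B‖ = √135 = 11.619
cos = 142/(√163·√135) = 142/√22005 = 0.9573

0.9573


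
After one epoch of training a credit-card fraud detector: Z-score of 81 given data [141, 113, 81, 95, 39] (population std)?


μ = 93.8, σ = 33.9553
z = (81 - 93.8)/33.9553 = -0.377

-0.377


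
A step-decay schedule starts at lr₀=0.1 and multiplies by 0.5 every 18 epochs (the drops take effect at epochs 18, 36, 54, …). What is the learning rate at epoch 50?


n_drops = ⌊50/18⌋ = 2
lr = 0.1·0.5^2 = 0.1·0.25 = 0.025

0.025


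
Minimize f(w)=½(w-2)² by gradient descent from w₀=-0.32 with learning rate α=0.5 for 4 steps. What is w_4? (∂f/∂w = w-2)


step 1: grad = -0.32-2 = -2.32; w = -0.32 - 0.5·(-2.32) = 0.84
step 2: grad = 0.84-2 = -1.16; w = 0.84 - 0.5·(-1.16) = 1.42
step 3: grad = 1.42-2 = -0.58; w = 1.42 - 0.5·(-0.58) = 1.71
step 4: grad = 1.71-2 = -0.29; w = 1.71 - 0.5·(-0.29) = 1.855

1.855


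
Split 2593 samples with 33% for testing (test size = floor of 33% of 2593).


Test = ⌊2593·33/100⌋ = 855
Train = 2593 - 855 = 1738

Train: 1738, Test: 855


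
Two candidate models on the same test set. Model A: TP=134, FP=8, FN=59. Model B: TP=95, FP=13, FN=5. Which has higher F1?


Model A: P=134/142=0.9437, R=134/193=0.6943, F1=2PR/(P+R)=2TP/(2TP+FP+FN)=268/335=0.8
Model B: P=95/108=0.8796, R=95/100=0.95, F1=2PR/(P+R)=2TP/(2TP+FP+FN)=190/208=0.9135
0.8 < 0.9135 → Model B

Model B


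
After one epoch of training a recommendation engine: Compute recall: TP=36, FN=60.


Recall = TP/(TP+FN)
= 36/(36+60)
= 36/96 = 37.5%

37.5%


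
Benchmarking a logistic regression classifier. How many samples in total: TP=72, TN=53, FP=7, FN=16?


Total = TP + TN + FP + FN
= 72 + 53 + 7 + 16
= 148
(Predicted positive: 79, predicted negative: 69)

148


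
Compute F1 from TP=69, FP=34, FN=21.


Precision = 69/103 = 0.6699
Recall = 69/90 = 0.7667
F1 = 2·P·R/(P+R) = 2·TP/(2·TP+FP+FN) = 138/(138+34+21) = 138/193 = 0.715

0.715


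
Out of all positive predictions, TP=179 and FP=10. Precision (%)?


Precision = TP/(TP+FP)
= 179/(179+10)
= 179/189 = 94.71%

94.71%


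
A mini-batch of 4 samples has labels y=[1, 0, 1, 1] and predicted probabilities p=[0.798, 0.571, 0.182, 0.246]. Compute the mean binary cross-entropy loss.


L[0] = -ln(0.798) = 0.2256
L[1] = -ln(1-0.571) = -ln(0.429) = 0.8463
L[2] = -ln(0.182) = 1.7037
L[3] = -ln(0.246) = 1.4024
mean = (0.2256 + 0.8463 + 1.7037 + 1.4024)/4 = 1.0445

1.0445


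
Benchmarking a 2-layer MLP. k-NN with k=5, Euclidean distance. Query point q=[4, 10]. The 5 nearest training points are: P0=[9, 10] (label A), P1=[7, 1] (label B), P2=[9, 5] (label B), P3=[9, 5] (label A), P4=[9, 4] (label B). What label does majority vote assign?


d(q,P0) = 5.0  (label A)
d(q,P1) = 9.4868  (label B)
d(q,P2) = 7.0711  (label B)
d(q,P3) = 7.0711  (label A)
d(q,P4) = 7.8102  (label B)
Votes: A=2, B=3
Majority → B

B


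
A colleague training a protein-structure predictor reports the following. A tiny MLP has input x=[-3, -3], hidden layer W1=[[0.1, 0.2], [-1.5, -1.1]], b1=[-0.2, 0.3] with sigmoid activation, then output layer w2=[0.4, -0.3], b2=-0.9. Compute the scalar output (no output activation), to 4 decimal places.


z1[0] = (0.1)·(-3) + (0.2)·(-3) - 0.2 = -1.1
z1[1] = (-1.5)·(-3) + (-1.1)·(-3) + 0.3 = 8.1
h = sigmoid(z1) = [0.2497, 0.9997]
output = (0.4)·(0.2497) + (-0.3)·(0.9997) - 0.9 = -1.1

-1.1


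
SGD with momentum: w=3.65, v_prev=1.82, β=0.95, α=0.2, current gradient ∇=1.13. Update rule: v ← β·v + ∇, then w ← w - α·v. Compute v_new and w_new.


v_new = 0.95·1.82 + 1.13 = 1.729 + 1.13 = 2.859
w_new = 3.65 - 0.2·2.859 = 3.65 - 0.5718 = 3.0782

v_new=2.859, w_new=3.0782


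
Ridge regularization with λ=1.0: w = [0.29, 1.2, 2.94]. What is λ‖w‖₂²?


‖w‖₂² = (0.29)² + (1.2)² + (2.94)²
     = 0.0841 + 1.44 + 8.6436
     = 10.1677
λ·‖w‖₂² = 1.0·10.1677 = 10.1677

10.1677


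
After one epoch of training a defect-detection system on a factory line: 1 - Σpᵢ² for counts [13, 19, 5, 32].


Probabilities: [13/69, 19/69, 5/69, 32/69] ≈ [0.1884, 0.2754, 0.0725, 0.4638]
Σpᵢ² = (169 + 361 + 25 + 1024)/69² = 1579/4761
Gini = 1 - Σpᵢ² = 1 - 1579/4761 = 0.6683

0.6683
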